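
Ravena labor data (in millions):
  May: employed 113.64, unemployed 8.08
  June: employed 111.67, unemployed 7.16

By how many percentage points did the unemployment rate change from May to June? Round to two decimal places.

The unemployment rate changed by −0.61 percentage points.

May: labor force = 113.64 + 8.08 = 121.72; u = 8.08/121.72 = 6.64%.
June: labor force = 111.67 + 7.16 = 118.83; u = 7.16/118.83 = 6.03%.
Change = 6.03% − 6.64% = −0.61 pp.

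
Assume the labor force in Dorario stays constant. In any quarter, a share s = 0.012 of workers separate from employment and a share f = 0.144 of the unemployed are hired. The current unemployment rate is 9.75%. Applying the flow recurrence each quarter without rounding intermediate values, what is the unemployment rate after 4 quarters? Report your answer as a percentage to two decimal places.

Unemployment rate after four quarters ≈ 8.74%.

With a fixed labor force, u_{t+1} = u_t + s·(1−u_t) − f·u_t = u_t·(1−s−f) + s.
Here 1−s−f = 0.844 and s = 0.012.
u_1 = 0.097500 × 0.844 + 0.012 = 0.094290.
u_2 = 0.094290 × 0.844 + 0.012 = 0.091581.
u_3 = 0.091581 × 0.844 + 0.012 = 0.089294.
u_4 = 0.089294 × 0.844 + 0.012 = 0.087364.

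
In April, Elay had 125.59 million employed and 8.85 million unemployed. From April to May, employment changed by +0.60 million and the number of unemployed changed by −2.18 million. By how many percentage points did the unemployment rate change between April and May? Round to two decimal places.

The unemployment rate changed by −1.56 percentage points.

April: labor force = 125.59 + 8.85 = 134.44; u = 8.85/134.44 = 6.58%.
May: labor force = 126.19 + 6.67 = 132.86; u = 6.67/132.86 = 5.02%.
Change = 5.02% − 6.58% = −1.56 pp.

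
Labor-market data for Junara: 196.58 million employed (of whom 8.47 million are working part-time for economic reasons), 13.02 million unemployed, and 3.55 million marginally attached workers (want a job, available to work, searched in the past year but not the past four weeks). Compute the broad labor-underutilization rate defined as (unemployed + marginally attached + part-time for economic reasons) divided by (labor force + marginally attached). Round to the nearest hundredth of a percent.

Labor force = 196.58 + 13.02 = 209.60 million.
Numerator = 13.02 + 3.55 + 8.47 = 25.04 million.
Denominator = 209.60 + 3.55 = 213.15 million.
Broad rate = 25.04 / 213.15 = 11.75%.

Broad underutilization rate ≈ 11.75%.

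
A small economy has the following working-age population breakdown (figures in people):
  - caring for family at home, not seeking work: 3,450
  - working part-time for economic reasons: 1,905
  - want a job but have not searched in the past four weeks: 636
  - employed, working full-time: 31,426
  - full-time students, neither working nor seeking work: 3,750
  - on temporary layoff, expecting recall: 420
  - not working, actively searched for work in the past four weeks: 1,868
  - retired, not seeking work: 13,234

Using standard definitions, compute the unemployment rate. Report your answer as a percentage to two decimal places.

Unemployment rate ≈ 6.42%.

Employed = 1,905 + 31,426 = 33,331 (anyone who worked, including part-time for economic reasons, counts as employed).
Unemployed = 420 + 1,868 = 2,288 (jobless and actively searching, or on temporary layoff).
Labor force = 33,331 + 2,288 = 35,619.
Unemployment rate = 2,288 / 35,619 = 6.42%.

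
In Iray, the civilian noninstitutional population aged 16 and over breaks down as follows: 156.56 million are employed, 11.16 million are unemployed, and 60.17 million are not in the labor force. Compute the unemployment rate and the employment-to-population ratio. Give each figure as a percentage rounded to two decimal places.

Labor force = employed + unemployed = 156.56 + 11.16 = 167.72 million.
Working-age population = 167.72 + 60.17 = 227.89 million.
Unemployment rate = 11.16 / 167.72 = 6.65%.
Employment-population ratio = 156.56 / 227.89 = 68.70%.

Unemployment rate ≈ 6.65%; employment-population ratio ≈ 68.70%.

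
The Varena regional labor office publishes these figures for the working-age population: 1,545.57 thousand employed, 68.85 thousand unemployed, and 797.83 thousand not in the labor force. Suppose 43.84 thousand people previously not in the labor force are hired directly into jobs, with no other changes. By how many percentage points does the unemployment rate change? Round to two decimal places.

Initially, labor force = 1,545.57 + 68.85 = 1,614.42 thousand, so u = 68.85/1,614.42 = 4.26%.
After the change, employed and labor force both rise by 43.84; unemployed unchanged → E = 1,589.41, U = 68.85, labor force = 1,658.26 thousand.
New unemployment rate = 68.85 / 1,658.26 = 4.15%.
Change = 4.15% − 4.26% = −0.11 percentage points.

The unemployment rate changes by −0.11 percentage points.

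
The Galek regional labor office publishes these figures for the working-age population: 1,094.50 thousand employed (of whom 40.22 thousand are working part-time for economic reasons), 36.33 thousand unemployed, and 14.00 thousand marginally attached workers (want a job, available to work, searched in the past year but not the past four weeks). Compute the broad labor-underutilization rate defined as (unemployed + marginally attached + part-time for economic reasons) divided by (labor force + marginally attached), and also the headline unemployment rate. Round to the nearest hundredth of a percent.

Labor force = 1,094.50 + 36.33 = 1,130.83 thousand.
Numerator = 36.33 + 14.00 + 40.22 = 90.55 thousand.
Denominator = 1,130.83 + 14.00 = 1,144.83 thousand.
Broad rate = 90.55 / 1,144.83 = 7.91%.
Headline unemployment rate = 36.33 / 1,130.83 = 3.21%.

Broad underutilization rate ≈ 7.91%; headline unemployment rate ≈ 3.21%.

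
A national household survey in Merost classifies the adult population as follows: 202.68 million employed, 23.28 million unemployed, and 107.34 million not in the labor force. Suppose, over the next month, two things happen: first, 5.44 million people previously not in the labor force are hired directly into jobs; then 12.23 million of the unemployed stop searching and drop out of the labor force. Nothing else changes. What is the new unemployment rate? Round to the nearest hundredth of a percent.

New unemployment rate ≈ 5.04%.

Initially, labor force = 202.68 + 23.28 = 225.96 million, so u = 23.28/225.96 = 10.30%.
After the first change, employed and labor force both rise by 5.44; unemployed unchanged → E = 208.12, U = 23.28, labor force = 231.40 million.
After the second change, unemployed and labor force both fall by 12.23 → E = 208.12, U = 11.05, labor force = 219.17 million.
New unemployment rate = 11.05 / 219.17 = 5.04%.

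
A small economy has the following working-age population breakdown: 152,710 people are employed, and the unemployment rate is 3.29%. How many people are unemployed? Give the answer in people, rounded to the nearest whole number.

Let U be the number unemployed. The labor force is E + U, and U/(E+U) = 0.0329.
So U = 0.0329 × 152,710 / (1 − 0.0329) = 5024.16 / 0.9671 ≈ 5,195.

About 5,195 are unemployed.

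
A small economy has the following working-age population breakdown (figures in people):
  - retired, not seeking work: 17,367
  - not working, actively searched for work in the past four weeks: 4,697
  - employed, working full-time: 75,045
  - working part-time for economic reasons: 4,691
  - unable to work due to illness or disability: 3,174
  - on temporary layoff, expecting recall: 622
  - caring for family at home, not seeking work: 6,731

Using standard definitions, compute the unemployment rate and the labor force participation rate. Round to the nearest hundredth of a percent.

Unemployment rate ≈ 6.25%; labor force participation rate ≈ 75.72%.

Employed = 75,045 + 4,691 = 79,736 (anyone who worked, including part-time for economic reasons, counts as employed).
Unemployed = 4,697 + 622 = 5,319 (jobless and actively searching, or on temporary layoff).
Labor force = 79,736 + 5,319 = 85,055.
Not in labor force = 17,367 + 3,174 + 6,731 = 27,272 (those not working and not actively searching are outside the labor force).
Civilian working-age population = 85,055 + 27,272 = 112,327.
Unemployment rate = 5,319 / 85,055 = 6.25%.
Labor force participation rate = 85,055 / 112,327 = 75.72%.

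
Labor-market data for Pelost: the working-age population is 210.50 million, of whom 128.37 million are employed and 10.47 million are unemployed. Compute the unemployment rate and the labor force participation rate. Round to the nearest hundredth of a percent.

Unemployment rate ≈ 7.54%; labor force participation rate ≈ 65.96%.

Labor force = employed + unemployed = 128.37 + 10.47 = 138.84 million.
Unemployment rate = 10.47 / 138.84 = 7.54%.
Labor force participation rate = 138.84 / 210.50 = 65.96%.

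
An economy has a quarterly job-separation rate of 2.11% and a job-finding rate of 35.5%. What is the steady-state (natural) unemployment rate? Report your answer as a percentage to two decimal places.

At steady state the flows balance: s·E = f·U, so U/(E+U) = s/(s+f).
u* = 2.11 / (2.11 + 35.5) = 2.11 / 37.61 = 5.61%.

Steady-state unemployment rate ≈ 5.61%.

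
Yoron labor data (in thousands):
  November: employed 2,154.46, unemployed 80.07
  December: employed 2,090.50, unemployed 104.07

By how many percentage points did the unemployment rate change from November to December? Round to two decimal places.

The unemployment rate changed by +1.16 percentage points.

November: labor force = 2,154.46 + 80.07 = 2,234.53; u = 80.07/2,234.53 = 3.58%.
December: labor force = 2,090.50 + 104.07 = 2,194.57; u = 104.07/2,194.57 = 4.74%.
Change = 4.74% − 3.58% = +1.16 pp.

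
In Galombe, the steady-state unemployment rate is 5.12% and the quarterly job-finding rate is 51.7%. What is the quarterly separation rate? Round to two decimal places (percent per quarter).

Separation rate ≈ 2.79% per quarter.

From u* = s/(s+f): s = u·f/(1−u).
s = 0.0512 × 51.7 / (1 − 0.0512) = 2.6470 / 0.9488 ≈ 2.79% per quarter.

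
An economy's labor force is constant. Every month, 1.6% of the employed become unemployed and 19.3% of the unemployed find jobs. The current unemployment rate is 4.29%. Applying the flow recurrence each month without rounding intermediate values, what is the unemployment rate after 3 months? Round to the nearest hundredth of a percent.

With a fixed labor force, u_{t+1} = u_t + s·(1−u_t) − f·u_t = u_t·(1−s−f) + s.
Here 1−s−f = 0.791 and s = 0.016.
u_1 = 0.042900 × 0.791 + 0.016 = 0.049934.
u_2 = 0.049934 × 0.791 + 0.016 = 0.055498.
u_3 = 0.055498 × 0.791 + 0.016 = 0.059899.

Unemployment rate after three months ≈ 5.99%.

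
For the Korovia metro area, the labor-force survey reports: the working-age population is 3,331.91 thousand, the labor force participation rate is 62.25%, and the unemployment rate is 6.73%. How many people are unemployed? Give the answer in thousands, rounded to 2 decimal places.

Labor force = 0.6225 × 3,331.91 = 2,074.11 thousand.
Unemployed = 0.0673 × 2,074.11 ≈ 139.59 thousand.

About 139.59 thousand are unemployed.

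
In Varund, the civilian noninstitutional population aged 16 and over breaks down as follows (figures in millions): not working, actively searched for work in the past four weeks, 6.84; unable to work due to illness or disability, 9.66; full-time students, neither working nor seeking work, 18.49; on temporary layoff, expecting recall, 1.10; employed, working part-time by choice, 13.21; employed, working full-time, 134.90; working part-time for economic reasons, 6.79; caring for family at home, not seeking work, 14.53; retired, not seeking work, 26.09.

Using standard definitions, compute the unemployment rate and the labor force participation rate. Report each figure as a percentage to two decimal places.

Unemployment rate ≈ 4.88%; labor force participation rate ≈ 70.31%.

Employed = 13.21 + 134.90 + 6.79 = 154.90 million (anyone who worked, including part-time for economic reasons, counts as employed).
Unemployed = 6.84 + 1.10 = 7.94 million (jobless and actively searching, or on temporary layoff).
Labor force = 154.90 + 7.94 = 162.84 million.
Not in labor force = 9.66 + 18.49 + 14.53 + 26.09 = 68.77 million (those not working and not actively searching are outside the labor force).
Civilian working-age population = 162.84 + 68.77 = 231.61 million.
Unemployment rate = 7.94 / 162.84 = 4.88%.
Labor force participation rate = 162.84 / 231.61 = 70.31%.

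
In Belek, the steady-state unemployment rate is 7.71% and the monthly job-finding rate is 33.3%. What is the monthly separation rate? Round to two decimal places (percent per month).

From u* = s/(s+f): s = u·f/(1−u).
s = 0.0771 × 33.3 / (1 − 0.0771) = 2.5674 / 0.9229 ≈ 2.78% per month.

Separation rate ≈ 2.78% per month.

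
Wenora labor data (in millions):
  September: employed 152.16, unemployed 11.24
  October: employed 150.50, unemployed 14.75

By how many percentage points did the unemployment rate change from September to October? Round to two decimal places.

The unemployment rate changed by +2.05 percentage points.

September: labor force = 152.16 + 11.24 = 163.40; u = 11.24/163.40 = 6.88%.
October: labor force = 150.50 + 14.75 = 165.25; u = 14.75/165.25 = 8.93%.
Change = 8.93% − 6.88% = +2.05 pp.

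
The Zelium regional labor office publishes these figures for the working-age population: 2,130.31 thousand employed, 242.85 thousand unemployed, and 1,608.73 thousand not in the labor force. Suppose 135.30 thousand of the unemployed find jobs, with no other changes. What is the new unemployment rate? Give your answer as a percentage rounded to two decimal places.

New unemployment rate ≈ 4.53%.

Initially, labor force = 2,130.31 + 242.85 = 2,373.16 thousand, so u = 242.85/2,373.16 = 10.23%.
After the change, unemployed falls and employed rises by 135.30; labor force unchanged → E = 2,265.61, U = 107.55, labor force = 2,373.16 thousand.
New unemployment rate = 107.55 / 2,373.16 = 4.53%.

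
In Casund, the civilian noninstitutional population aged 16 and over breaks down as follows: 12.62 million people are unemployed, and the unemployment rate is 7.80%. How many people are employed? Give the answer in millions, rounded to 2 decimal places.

Labor force = U / u = 12.62 / 0.0780 ≈ 161.79 million.
Employed = labor force − unemployed = 161.79 − 12.62 = 149.17 million.

About 149.17 million are employed.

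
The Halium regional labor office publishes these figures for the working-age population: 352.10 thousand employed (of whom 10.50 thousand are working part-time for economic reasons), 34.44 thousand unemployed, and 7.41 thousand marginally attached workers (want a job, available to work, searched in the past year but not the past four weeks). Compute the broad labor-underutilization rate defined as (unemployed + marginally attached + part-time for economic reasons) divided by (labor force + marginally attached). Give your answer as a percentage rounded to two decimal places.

Labor force = 352.10 + 34.44 = 386.54 thousand.
Numerator = 34.44 + 7.41 + 10.50 = 52.35 thousand.
Denominator = 386.54 + 7.41 = 393.95 thousand.
Broad rate = 52.35 / 393.95 = 13.29%.

Broad underutilization rate ≈ 13.29%.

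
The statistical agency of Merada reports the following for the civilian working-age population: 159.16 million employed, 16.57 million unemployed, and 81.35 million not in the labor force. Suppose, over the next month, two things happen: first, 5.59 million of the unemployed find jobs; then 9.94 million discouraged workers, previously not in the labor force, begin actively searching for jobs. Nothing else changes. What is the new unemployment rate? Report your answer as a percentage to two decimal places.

Initially, labor force = 159.16 + 16.57 = 175.73 million, so u = 16.57/175.73 = 9.43%.
After the first change, unemployed falls and employed rises by 5.59; labor force unchanged → E = 164.75, U = 10.98, labor force = 175.73 million.
After the second change, unemployed and labor force both rise by 9.94 → E = 164.75, U = 20.92, labor force = 185.67 million.
New unemployment rate = 20.92 / 185.67 = 11.27%.

New unemployment rate ≈ 11.27%.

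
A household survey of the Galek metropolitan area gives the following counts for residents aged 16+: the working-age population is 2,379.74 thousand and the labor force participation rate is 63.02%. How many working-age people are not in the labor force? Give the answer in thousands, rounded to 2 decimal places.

Share not in the labor force = 1 − 0.6302 = 0.3698.
Not in labor force = 0.3698 × 2,379.74 ≈ 880.03 thousand.

About 880.03 thousand are not in the labor force.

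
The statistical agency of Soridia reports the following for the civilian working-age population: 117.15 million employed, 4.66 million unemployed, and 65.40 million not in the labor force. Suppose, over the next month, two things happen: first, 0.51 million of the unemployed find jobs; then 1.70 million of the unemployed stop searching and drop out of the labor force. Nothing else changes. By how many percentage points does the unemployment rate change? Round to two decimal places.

Initially, labor force = 117.15 + 4.66 = 121.81 million, so u = 4.66/121.81 = 3.83%.
After the first change, unemployed falls and employed rises by 0.51; labor force unchanged → E = 117.66, U = 4.15, labor force = 121.81 million.
After the second change, unemployed and labor force both fall by 1.70 → E = 117.66, U = 2.45, labor force = 120.11 million.
New unemployment rate = 2.45 / 120.11 = 2.04%.
Change = 2.04% − 3.83% = −1.79 percentage points.

The unemployment rate changes by −1.79 percentage points.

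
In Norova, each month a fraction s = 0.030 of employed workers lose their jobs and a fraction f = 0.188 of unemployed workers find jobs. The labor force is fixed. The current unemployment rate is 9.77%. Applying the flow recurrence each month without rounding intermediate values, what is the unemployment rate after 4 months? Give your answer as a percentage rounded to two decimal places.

With a fixed labor force, u_{t+1} = u_t + s·(1−u_t) − f·u_t = u_t·(1−s−f) + s.
Here 1−s−f = 0.782 and s = 0.030.
u_1 = 0.097700 × 0.782 + 0.030 = 0.106401.
u_2 = 0.106401 × 0.782 + 0.030 = 0.113206.
u_3 = 0.113206 × 0.782 + 0.030 = 0.118527.
u_4 = 0.118527 × 0.782 + 0.030 = 0.122688.

Unemployment rate after four months ≈ 12.27%.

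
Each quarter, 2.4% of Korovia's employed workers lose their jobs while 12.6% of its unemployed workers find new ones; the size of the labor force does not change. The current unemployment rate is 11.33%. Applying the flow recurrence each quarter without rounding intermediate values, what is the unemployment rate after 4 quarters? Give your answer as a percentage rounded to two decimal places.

With a fixed labor force, u_{t+1} = u_t + s·(1−u_t) − f·u_t = u_t·(1−s−f) + s.
Here 1−s−f = 0.850 and s = 0.024.
u_1 = 0.113300 × 0.850 + 0.024 = 0.120305.
u_2 = 0.120305 × 0.850 + 0.024 = 0.126259.
u_3 = 0.126259 × 0.850 + 0.024 = 0.131320.
u_4 = 0.131320 × 0.850 + 0.024 = 0.135622.

Unemployment rate after four quarters ≈ 13.56%.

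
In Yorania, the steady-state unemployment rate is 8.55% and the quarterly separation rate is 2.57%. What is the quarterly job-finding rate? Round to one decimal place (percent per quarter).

Job-finding rate ≈ 27.5% per quarter.

From u* = s/(s+f): f = s·(1−u)/u.
f = 2.57 × (1 − 0.0855) / 0.0855 = 2.3503 / 0.0855 ≈ 27.5% per quarter.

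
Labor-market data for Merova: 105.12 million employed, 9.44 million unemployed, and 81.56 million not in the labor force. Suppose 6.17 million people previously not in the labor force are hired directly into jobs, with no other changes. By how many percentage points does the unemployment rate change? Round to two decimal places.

The unemployment rate changes by −0.42 percentage points.

Initially, labor force = 105.12 + 9.44 = 114.56 million, so u = 9.44/114.56 = 8.24%.
After the change, employed and labor force both rise by 6.17; unemployed unchanged → E = 111.29, U = 9.44, labor force = 120.73 million.
New unemployment rate = 9.44 / 120.73 = 7.82%.
Change = 7.82% − 8.24% = −0.42 percentage points.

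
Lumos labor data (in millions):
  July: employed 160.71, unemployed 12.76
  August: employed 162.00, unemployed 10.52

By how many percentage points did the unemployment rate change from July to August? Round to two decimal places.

The unemployment rate changed by −1.26 percentage points.

July: labor force = 160.71 + 12.76 = 173.47; u = 12.76/173.47 = 7.36%.
August: labor force = 162.00 + 10.52 = 172.52; u = 10.52/172.52 = 6.10%.
Change = 6.10% − 7.36% = −1.26 pp.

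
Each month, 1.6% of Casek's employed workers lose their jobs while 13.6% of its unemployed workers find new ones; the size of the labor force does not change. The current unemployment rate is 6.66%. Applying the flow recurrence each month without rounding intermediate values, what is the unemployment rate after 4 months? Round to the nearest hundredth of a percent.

Unemployment rate after four months ≈ 8.53%.

With a fixed labor force, u_{t+1} = u_t + s·(1−u_t) − f·u_t = u_t·(1−s−f) + s.
Here 1−s−f = 0.848 and s = 0.016.
u_1 = 0.066600 × 0.848 + 0.016 = 0.072477.
u_2 = 0.072477 × 0.848 + 0.016 = 0.077460.
u_3 = 0.077460 × 0.848 + 0.016 = 0.081686.
u_4 = 0.081686 × 0.848 + 0.016 = 0.085270.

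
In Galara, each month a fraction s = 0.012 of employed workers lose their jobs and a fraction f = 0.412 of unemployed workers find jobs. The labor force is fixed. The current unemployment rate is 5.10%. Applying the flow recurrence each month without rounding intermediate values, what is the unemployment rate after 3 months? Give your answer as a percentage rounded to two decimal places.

Unemployment rate after three months ≈ 3.26%.

With a fixed labor force, u_{t+1} = u_t + s·(1−u_t) − f·u_t = u_t·(1−s−f) + s.
Here 1−s−f = 0.576 and s = 0.012.
u_1 = 0.051000 × 0.576 + 0.012 = 0.041376.
u_2 = 0.041376 × 0.576 + 0.012 = 0.035833.
u_3 = 0.035833 × 0.576 + 0.012 = 0.032640.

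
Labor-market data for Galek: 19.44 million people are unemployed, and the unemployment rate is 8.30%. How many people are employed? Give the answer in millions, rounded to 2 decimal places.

About 214.78 million are employed.

Labor force = U / u = 19.44 / 0.0830 ≈ 234.22 million.
Employed = labor force − unemployed = 234.22 − 19.44 = 214.78 million.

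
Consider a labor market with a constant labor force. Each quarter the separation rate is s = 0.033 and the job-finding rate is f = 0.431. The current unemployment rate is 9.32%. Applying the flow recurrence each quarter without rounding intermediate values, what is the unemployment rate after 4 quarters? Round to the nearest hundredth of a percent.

Unemployment rate after four quarters ≈ 7.29%.

With a fixed labor force, u_{t+1} = u_t + s·(1−u_t) − f·u_t = u_t·(1−s−f) + s.
Here 1−s−f = 0.536 and s = 0.033.
u_1 = 0.093200 × 0.536 + 0.033 = 0.082955.
u_2 = 0.082955 × 0.536 + 0.033 = 0.077464.
u_3 = 0.077464 × 0.536 + 0.033 = 0.074521.
u_4 = 0.074521 × 0.536 + 0.033 = 0.072943.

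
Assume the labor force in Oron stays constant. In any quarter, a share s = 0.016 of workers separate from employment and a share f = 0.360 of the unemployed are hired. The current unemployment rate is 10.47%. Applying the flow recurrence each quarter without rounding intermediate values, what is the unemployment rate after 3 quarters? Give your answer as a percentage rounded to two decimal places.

Unemployment rate after three quarters ≈ 5.77%.

With a fixed labor force, u_{t+1} = u_t + s·(1−u_t) − f·u_t = u_t·(1−s−f) + s.
Here 1−s−f = 0.624 and s = 0.016.
u_1 = 0.104700 × 0.624 + 0.016 = 0.081333.
u_2 = 0.081333 × 0.624 + 0.016 = 0.066752.
u_3 = 0.066752 × 0.624 + 0.016 = 0.057653.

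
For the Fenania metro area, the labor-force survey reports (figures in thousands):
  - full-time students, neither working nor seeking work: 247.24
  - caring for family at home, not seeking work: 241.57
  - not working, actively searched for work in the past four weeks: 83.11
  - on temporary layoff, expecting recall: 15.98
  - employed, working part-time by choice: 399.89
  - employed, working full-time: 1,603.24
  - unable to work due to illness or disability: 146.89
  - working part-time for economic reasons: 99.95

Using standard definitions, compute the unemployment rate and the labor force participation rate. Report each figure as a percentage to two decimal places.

Unemployment rate ≈ 4.50%; labor force participation rate ≈ 77.60%.

Employed = 399.89 + 1,603.24 + 99.95 = 2,103.08 thousand (anyone who worked, including part-time for economic reasons, counts as employed).
Unemployed = 83.11 + 15.98 = 99.09 thousand (jobless and actively searching, or on temporary layoff).
Labor force = 2,103.08 + 99.09 = 2,202.17 thousand.
Not in labor force = 247.24 + 241.57 + 146.89 = 635.70 thousand (those not working and not actively searching are outside the labor force).
Civilian working-age population = 2,202.17 + 635.70 = 2,837.87 thousand.
Unemployment rate = 99.09 / 2,202.17 = 4.50%.
Labor force participation rate = 2,202.17 / 2,837.87 = 77.60%.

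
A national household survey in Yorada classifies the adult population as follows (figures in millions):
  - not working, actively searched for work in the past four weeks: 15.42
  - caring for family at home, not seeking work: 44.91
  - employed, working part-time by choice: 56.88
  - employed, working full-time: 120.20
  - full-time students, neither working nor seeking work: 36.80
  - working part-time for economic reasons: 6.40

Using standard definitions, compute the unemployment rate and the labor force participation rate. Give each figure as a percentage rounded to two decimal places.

Employed = 56.88 + 120.20 + 6.40 = 183.48 million (anyone who worked, including part-time for economic reasons, counts as employed).
Unemployed = 15.42 million.
Labor force = 183.48 + 15.42 = 198.90 million.
Not in labor force = 44.91 + 36.80 = 81.71 million (those not working and not actively searching are outside the labor force).
Civilian working-age population = 198.90 + 81.71 = 280.61 million.
Unemployment rate = 15.42 / 198.90 = 7.75%.
Labor force participation rate = 198.90 / 280.61 = 70.88%.

Unemployment rate ≈ 7.75%; labor force participation rate ≈ 70.88%.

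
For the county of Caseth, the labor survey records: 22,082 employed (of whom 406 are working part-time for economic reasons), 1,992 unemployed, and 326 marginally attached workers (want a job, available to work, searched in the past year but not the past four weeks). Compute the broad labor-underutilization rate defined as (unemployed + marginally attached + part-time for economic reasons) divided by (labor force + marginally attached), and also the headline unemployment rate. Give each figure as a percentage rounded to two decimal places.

Labor force = 22,082 + 1,992 = 24,074.
Numerator = 1,992 + 326 + 406 = 2,724.
Denominator = 24,074 + 326 = 24,400.
Broad rate = 2,724 / 24,400 = 11.16%.
Headline unemployment rate = 1,992 / 24,074 = 8.27%.

Broad underutilization rate ≈ 11.16%; headline unemployment rate ≈ 8.27%.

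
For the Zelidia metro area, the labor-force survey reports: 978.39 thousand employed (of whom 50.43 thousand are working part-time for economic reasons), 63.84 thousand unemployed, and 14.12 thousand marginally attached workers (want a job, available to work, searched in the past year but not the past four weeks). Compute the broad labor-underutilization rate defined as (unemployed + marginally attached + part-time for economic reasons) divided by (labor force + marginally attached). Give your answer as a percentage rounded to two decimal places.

Broad underutilization rate ≈ 12.15%.

Labor force = 978.39 + 63.84 = 1,042.23 thousand.
Numerator = 63.84 + 14.12 + 50.43 = 128.39 thousand.
Denominator = 1,042.23 + 14.12 = 1,056.35 thousand.
Broad rate = 128.39 / 1,056.35 = 12.15%.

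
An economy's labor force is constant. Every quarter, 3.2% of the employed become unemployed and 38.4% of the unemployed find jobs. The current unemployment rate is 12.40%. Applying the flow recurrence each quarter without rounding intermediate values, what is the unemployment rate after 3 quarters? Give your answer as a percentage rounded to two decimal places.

With a fixed labor force, u_{t+1} = u_t + s·(1−u_t) − f·u_t = u_t·(1−s−f) + s.
Here 1−s−f = 0.584 and s = 0.032.
u_1 = 0.124000 × 0.584 + 0.032 = 0.104416.
u_2 = 0.104416 × 0.584 + 0.032 = 0.092979.
u_3 = 0.092979 × 0.584 + 0.032 = 0.086300.

Unemployment rate after three quarters ≈ 8.63%.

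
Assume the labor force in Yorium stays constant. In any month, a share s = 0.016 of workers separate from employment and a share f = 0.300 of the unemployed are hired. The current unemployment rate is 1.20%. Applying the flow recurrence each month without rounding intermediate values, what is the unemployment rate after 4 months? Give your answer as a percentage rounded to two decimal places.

With a fixed labor force, u_{t+1} = u_t + s·(1−u_t) − f·u_t = u_t·(1−s−f) + s.
Here 1−s−f = 0.684 and s = 0.016.
u_1 = 0.012000 × 0.684 + 0.016 = 0.024208.
u_2 = 0.024208 × 0.684 + 0.016 = 0.032558.
u_3 = 0.032558 × 0.684 + 0.016 = 0.038270.
u_4 = 0.038270 × 0.684 + 0.016 = 0.042177.

Unemployment rate after four months ≈ 4.22%.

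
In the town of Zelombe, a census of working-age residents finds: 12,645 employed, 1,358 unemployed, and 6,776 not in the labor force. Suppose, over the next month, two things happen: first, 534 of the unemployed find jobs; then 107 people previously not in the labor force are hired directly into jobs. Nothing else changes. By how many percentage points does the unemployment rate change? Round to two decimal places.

Initially, labor force = 12,645 + 1,358 = 14,003, so u = 1,358/14,003 = 9.70%.
After the first change, unemployed falls and employed rises by 534; labor force unchanged → E = 13,179, U = 824, labor force = 14,003.
After the second change, employed and labor force both rise by 107; unemployed unchanged → E = 13,286, U = 824, labor force = 14,110.
New unemployment rate = 824 / 14,110 = 5.84%.
Change = 5.84% − 9.70% = −3.86 percentage points.

The unemployment rate changes by −3.86 percentage points.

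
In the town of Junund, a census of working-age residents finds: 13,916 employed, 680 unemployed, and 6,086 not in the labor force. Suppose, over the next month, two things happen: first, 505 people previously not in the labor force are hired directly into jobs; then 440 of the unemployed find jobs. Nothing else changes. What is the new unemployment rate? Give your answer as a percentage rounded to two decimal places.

Initially, labor force = 13,916 + 680 = 14,596, so u = 680/14,596 = 4.66%.
After the first change, employed and labor force both rise by 505; unemployed unchanged → E = 14,421, U = 680, labor force = 15,101.
After the second change, unemployed falls and employed rises by 440; labor force unchanged → E = 14,861, U = 240, labor force = 15,101.
New unemployment rate = 240 / 15,101 = 1.59%.

New unemployment rate ≈ 1.59%.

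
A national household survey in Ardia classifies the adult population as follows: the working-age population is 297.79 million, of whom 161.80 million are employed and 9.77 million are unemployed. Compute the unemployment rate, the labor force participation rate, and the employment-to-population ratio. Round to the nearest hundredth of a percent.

Labor force = employed + unemployed = 161.80 + 9.77 = 171.57 million.
Unemployment rate = 9.77 / 171.57 = 5.69%.
Labor force participation rate = 171.57 / 297.79 = 57.61%.
Employment-population ratio = 161.80 / 297.79 = 54.33%.

Unemployment rate ≈ 5.69%; labor force participation rate ≈ 57.61%; employment-population ratio ≈ 54.33%.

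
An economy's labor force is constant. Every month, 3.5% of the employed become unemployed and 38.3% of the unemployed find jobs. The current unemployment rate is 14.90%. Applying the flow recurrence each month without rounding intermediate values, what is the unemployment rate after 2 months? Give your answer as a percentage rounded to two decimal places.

With a fixed labor force, u_{t+1} = u_t + s·(1−u_t) − f·u_t = u_t·(1−s−f) + s.
Here 1−s−f = 0.582 and s = 0.035.
u_1 = 0.149000 × 0.582 + 0.035 = 0.121718.
u_2 = 0.121718 × 0.582 + 0.035 = 0.105840.

Unemployment rate after two months ≈ 10.58%.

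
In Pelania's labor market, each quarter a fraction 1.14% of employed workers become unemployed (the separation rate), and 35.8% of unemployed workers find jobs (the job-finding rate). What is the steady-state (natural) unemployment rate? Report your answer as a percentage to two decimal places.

At steady state the flows balance: s·E = f·U, so U/(E+U) = s/(s+f).
u* = 1.14 / (1.14 + 35.8) = 1.14 / 36.94 = 3.09%.

Steady-state unemployment rate ≈ 3.09%.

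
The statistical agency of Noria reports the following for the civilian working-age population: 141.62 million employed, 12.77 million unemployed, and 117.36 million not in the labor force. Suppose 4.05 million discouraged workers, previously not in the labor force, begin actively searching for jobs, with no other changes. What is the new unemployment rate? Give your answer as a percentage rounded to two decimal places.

New unemployment rate ≈ 10.62%.

Initially, labor force = 141.62 + 12.77 = 154.39 million, so u = 12.77/154.39 = 8.27%.
After the change, unemployed and labor force both rise by 4.05 → E = 141.62, U = 16.82, labor force = 158.44 million.
New unemployment rate = 16.82 / 158.44 = 10.62%.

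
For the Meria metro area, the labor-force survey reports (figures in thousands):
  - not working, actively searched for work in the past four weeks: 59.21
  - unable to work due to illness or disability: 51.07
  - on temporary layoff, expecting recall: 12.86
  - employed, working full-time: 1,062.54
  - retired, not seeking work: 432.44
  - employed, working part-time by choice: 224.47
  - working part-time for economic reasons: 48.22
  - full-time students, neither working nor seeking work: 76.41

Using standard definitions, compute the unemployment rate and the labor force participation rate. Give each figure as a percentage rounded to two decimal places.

Unemployment rate ≈ 5.12%; labor force participation rate ≈ 71.54%.

Employed = 1,062.54 + 224.47 + 48.22 = 1,335.23 thousand (anyone who worked, including part-time for economic reasons, counts as employed).
Unemployed = 59.21 + 12.86 = 72.07 thousand (jobless and actively searching, or on temporary layoff).
Labor force = 1,335.23 + 72.07 = 1,407.30 thousand.
Not in labor force = 51.07 + 432.44 + 76.41 = 559.92 thousand (those not working and not actively searching are outside the labor force).
Civilian working-age population = 1,407.30 + 559.92 = 1,967.22 thousand.
Unemployment rate = 72.07 / 1,407.30 = 5.12%.
Labor force participation rate = 1,407.30 / 1,967.22 = 71.54%.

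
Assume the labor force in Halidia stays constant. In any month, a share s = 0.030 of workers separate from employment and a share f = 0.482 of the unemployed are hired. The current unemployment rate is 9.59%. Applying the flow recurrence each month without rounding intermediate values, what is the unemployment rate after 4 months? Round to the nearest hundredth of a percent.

Unemployment rate after four months ≈ 6.07%.

With a fixed labor force, u_{t+1} = u_t + s·(1−u_t) − f·u_t = u_t·(1−s−f) + s.
Here 1−s−f = 0.488 and s = 0.030.
u_1 = 0.095900 × 0.488 + 0.030 = 0.076799.
u_2 = 0.076799 × 0.488 + 0.030 = 0.067478.
u_3 = 0.067478 × 0.488 + 0.030 = 0.062929.
u_4 = 0.062929 × 0.488 + 0.030 = 0.060709.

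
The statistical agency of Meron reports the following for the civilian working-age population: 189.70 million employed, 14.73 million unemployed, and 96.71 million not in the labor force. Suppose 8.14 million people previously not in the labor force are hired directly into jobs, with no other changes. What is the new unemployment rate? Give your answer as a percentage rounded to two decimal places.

New unemployment rate ≈ 6.93%.

Initially, labor force = 189.70 + 14.73 = 204.43 million, so u = 14.73/204.43 = 7.21%.
After the change, employed and labor force both rise by 8.14; unemployed unchanged → E = 197.84, U = 14.73, labor force = 212.57 million.
New unemployment rate = 14.73 / 212.57 = 6.93%.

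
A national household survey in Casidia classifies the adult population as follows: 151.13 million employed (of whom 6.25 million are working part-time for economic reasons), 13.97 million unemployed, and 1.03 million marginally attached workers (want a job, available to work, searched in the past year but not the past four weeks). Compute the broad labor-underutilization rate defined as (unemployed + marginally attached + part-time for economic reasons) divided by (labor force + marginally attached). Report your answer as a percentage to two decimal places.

Labor force = 151.13 + 13.97 = 165.10 million.
Numerator = 13.97 + 1.03 + 6.25 = 21.25 million.
Denominator = 165.10 + 1.03 = 166.13 million.
Broad rate = 21.25 / 166.13 = 12.79%.

Broad underutilization rate ≈ 12.79%.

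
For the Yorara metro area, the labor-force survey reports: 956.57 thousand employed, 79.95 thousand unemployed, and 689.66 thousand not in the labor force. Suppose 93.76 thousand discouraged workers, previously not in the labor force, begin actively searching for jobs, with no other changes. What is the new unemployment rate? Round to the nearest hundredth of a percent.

Initially, labor force = 956.57 + 79.95 = 1,036.52 thousand, so u = 79.95/1,036.52 = 7.71%.
After the change, unemployed and labor force both rise by 93.76 → E = 956.57, U = 173.71, labor force = 1,130.28 thousand.
New unemployment rate = 173.71 / 1,130.28 = 15.37%.

New unemployment rate ≈ 15.37%.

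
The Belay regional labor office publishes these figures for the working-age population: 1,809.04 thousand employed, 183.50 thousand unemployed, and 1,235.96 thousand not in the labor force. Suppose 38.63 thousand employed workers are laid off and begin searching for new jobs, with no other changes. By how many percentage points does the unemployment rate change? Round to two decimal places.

The unemployment rate changes by +1.94 percentage points.

Initially, labor force = 1,809.04 + 183.50 = 1,992.54 thousand, so u = 183.50/1,992.54 = 9.21%.
After the change, employed falls and unemployed rises by 38.63; labor force unchanged → E = 1,770.41, U = 222.13, labor force = 1,992.54 thousand.
New unemployment rate = 222.13 / 1,992.54 = 11.15%.
Change = 11.15% − 9.21% = +1.94 percentage points.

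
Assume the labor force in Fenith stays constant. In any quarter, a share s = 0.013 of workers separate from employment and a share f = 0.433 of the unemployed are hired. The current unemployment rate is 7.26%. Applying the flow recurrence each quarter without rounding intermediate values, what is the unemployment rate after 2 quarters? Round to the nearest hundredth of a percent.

Unemployment rate after two quarters ≈ 4.25%.

With a fixed labor force, u_{t+1} = u_t + s·(1−u_t) − f·u_t = u_t·(1−s−f) + s.
Here 1−s−f = 0.554 and s = 0.013.
u_1 = 0.072600 × 0.554 + 0.013 = 0.053220.
u_2 = 0.053220 × 0.554 + 0.013 = 0.042484.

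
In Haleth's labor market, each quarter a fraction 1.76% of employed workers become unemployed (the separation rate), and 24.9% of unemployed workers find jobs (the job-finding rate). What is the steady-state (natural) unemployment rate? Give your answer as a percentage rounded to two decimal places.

Steady-state unemployment rate ≈ 6.60%.

At steady state the flows balance: s·E = f·U, so U/(E+U) = s/(s+f).
u* = 1.76 / (1.76 + 24.9) = 1.76 / 26.66 = 6.60%.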